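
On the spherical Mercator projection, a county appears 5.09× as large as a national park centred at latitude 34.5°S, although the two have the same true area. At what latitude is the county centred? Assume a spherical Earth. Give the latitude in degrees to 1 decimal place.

On Mercator, (apparent₁)/(apparent₂) = sec²φ₁ / sec²φ₂ when true areas are equal.
cos²φ₂ / cos²φ₁ = 5.09  ⇒  cos φ₁ = cos 34.5° / √5.09 = 0.8241/2.256 = 0.3653.
φ₁ = arccos(0.3653) ≈ 68.6°.

68.6°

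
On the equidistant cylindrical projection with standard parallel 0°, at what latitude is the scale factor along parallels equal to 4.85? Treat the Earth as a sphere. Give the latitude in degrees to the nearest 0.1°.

Plate carrée: h = 1, k = sec φ along parallels.
sec φ = 4.85  ⇒  cos φ = 0.2062  ⇒  φ ≈ 78.1°.

78.1°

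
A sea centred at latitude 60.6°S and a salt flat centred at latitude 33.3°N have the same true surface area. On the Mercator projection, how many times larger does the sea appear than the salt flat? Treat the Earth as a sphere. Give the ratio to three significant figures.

2.90

Mercator areal scale is sec²φ.
At 60.6°: sec²(60.6°) = 1/0.4909² = 4.150.
At 33.3°: sec²(33.3°) = 1/0.8358² = 1.431.
Ratio = 4.150/1.431 = cos²(33.3°)/cos²(60.6°) ≈ 2.90.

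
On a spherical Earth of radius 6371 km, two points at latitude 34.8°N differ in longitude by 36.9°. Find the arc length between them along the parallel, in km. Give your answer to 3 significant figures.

Arc length along a parallel = R cos φ · Δλ (with Δλ in radians).
= 6371 × cos 34.8° × (36.9° × π/180) = 6371 × 0.8211 × 0.6440 ≈ 3370 km.

3370 km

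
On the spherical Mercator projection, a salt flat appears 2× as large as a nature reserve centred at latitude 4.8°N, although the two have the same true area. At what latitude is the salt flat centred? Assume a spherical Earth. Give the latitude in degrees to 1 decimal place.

On Mercator, (apparent₁)/(apparent₂) = sec²φ₁ / sec²φ₂ when true areas are equal.
cos²φ₂ / cos²φ₁ = 2  ⇒  cos φ₁ = cos 4.8° / √2 = 0.9965/1.414 = 0.7046.
φ₁ = arccos(0.7046) ≈ 45.2°.

45.2°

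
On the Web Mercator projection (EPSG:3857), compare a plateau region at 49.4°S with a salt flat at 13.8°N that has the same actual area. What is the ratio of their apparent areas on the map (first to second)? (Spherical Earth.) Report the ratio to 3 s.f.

Mercator areal scale is sec²φ.
At 49.4°: sec²(49.4°) = 1/0.6508² = 2.361.
At 13.8°: sec²(13.8°) = 1/0.9711² = 1.060.
Ratio = 2.361/1.060 = cos²(13.8°)/cos²(49.4°) ≈ 2.23.

2.23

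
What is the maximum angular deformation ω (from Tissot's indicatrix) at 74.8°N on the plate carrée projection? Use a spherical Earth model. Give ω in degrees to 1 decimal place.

Plate carrée maps x = Rλ, y = Rφ. The meridian scale is h = 1 and the parallel scale is k = 1/cos φ = sec φ.
At 74.8°: h = 1.000, k = 3.814; principal scales a = 3.814, b = 1.000.
sin(ω/2) = (a − b)/(a + b) = 2.814/4.814 = 0.5845, so ω = 2 arcsin(0.5845) ≈ 71.5°.

71.5°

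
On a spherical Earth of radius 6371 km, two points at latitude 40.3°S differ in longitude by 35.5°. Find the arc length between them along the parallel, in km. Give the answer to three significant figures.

Arc length along a parallel = R cos φ · Δλ (with Δλ in radians).
= 6371 × cos 40.3° × (35.5° × π/180) = 6371 × 0.7627 × 0.6196 ≈ 3010 km.

3010 km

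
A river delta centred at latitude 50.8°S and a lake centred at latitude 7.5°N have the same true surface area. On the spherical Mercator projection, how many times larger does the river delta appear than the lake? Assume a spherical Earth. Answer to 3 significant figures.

2.46

Mercator areal scale is sec²φ.
At 50.8°: sec²(50.8°) = 1/0.6320² = 2.503.
At 7.5°: sec²(7.5°) = 1/0.9914² = 1.017.
Ratio = 2.503/1.017 = cos²(7.5°)/cos²(50.8°) ≈ 2.46.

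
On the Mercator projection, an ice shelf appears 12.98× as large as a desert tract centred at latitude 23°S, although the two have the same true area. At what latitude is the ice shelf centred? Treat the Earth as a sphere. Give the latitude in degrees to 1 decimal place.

75.2°

For equal true areas on Mercator, apparent areas scale as sec²φ, so the ratio is cos²φ₂ / cos²φ₁.
cos²φ₂ / cos²φ₁ = 12.98  ⇒  cos φ₁ = cos 23° / √12.98 = 0.9205/3.603 = 0.2555.
φ₁ = arccos(0.2555) ≈ 75.2°.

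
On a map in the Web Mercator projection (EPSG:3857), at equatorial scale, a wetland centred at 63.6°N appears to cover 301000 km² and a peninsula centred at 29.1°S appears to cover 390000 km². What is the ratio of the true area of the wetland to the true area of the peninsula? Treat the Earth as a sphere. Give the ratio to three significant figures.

On Mercator the areal scale is sec²φ, so true area = apparent × cos²φ.
True area of wetland: 301000 × cos²(63.6°) = 301000 × 0.1977 = 59510 km².
True area of peninsula: 390000 × cos²(29.1°) = 390000 × 0.7635 = 297800 km².
Ratio = 59510 / 297800 ≈ 0.200.

0.200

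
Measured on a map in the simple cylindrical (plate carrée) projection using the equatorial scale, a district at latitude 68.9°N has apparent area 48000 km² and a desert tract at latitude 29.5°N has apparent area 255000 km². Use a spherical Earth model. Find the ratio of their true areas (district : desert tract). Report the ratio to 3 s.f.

0.0779

On the plate carrée, areal scale = h·k = 1 × sec φ, so true area = apparent × cos φ.
True area of district: 48000 × cos(68.9°) = 48000 × 0.3600 = 17280 km².
True area of desert tract: 255000 × cos(29.5°) = 255000 × 0.8704 = 221900 km².
Ratio = 17280 / 221900 ≈ 0.0779.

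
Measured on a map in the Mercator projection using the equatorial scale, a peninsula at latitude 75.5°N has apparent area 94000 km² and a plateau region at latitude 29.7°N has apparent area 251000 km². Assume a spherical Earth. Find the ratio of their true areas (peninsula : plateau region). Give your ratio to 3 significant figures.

Since Mercator area scale is 1/cos²φ, the true area equals the apparent area multiplied by cos²φ.
True area of peninsula: 94000 × cos²(75.5°) = 94000 × 0.06269 = 5893 km².
True area of plateau region: 251000 × cos²(29.7°) = 251000 × 0.7545 = 189400 km².
Ratio = 5893 / 189400 ≈ 0.0311.

0.0311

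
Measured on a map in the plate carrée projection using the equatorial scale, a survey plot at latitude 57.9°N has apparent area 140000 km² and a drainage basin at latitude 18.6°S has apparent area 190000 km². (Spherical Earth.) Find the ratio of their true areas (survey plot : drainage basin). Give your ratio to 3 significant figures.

0.413

On the plate carrée, areal scale = h·k = 1 × sec φ, so true area = apparent × cos φ.
True area of survey plot: 140000 × cos(57.9°) = 140000 × 0.5314 = 74400 km².
True area of drainage basin: 190000 × cos(18.6°) = 190000 × 0.9478 = 180100 km².
Ratio = 74400 / 180100 ≈ 0.413.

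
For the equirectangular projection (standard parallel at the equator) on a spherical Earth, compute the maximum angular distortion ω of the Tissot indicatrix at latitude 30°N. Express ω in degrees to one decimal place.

8.2°

For the equirectangular projection with φ₀ = 0 (plate carrée), h = 1 along meridians and k = sec φ along parallels.
At 30°: h = 1.000, k = 1.155; principal scales a = 1.155, b = 1.000.
sin(ω/2) = (a − b)/(a + b) = 0.1547/2.155 = 0.07180, so ω = 2 arcsin(0.07180) ≈ 8.2°.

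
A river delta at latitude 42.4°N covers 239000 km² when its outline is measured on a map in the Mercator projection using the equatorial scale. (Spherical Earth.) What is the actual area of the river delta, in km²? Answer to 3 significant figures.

130000 km²

The Mercator projection is conformal; its linear scale factor is the same in every direction and equals sec φ = 1/cos φ.
Areal scale = k² = sec²φ = 1/cos²(42.4°) = 1/0.7385² = 1.834.
True area = apparent / (areal scale) = 239000 / 1.834 ≈ 130000 km².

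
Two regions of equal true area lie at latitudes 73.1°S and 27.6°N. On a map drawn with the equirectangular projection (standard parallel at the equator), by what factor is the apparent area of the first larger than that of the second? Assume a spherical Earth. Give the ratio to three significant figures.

3.05

For the equirectangular projection with φ₀ = 0 (plate carrée), h = 1 along meridians and k = sec φ along parallels.
Areal scale at 73.1°: h·k = 1.000 × 3.440 = 3.440.
Areal scale at 27.6°: h·k = 1.000 × 1.128 = 1.128.
Ratio = 3.440/1.128 ≈ 3.05.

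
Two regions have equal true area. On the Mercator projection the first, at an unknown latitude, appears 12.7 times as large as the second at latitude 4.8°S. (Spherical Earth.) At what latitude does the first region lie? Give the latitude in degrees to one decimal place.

For equal true areas on Mercator, apparent areas scale as sec²φ, so the ratio is cos²φ₂ / cos²φ₁.
cos²φ₂ / cos²φ₁ = 12.7  ⇒  cos φ₁ = cos 4.8° / √12.7 = 0.9965/3.564 = 0.2796.
φ₁ = arccos(0.2796) ≈ 73.8°.

73.8°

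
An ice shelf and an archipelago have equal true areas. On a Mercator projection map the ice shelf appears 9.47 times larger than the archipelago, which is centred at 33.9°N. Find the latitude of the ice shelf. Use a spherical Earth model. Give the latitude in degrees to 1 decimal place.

74.4°

Mercator areal scale is sec²φ, so apparent-area ratio = sec²φ₁ / sec²φ₂ = cos²φ₂ / cos²φ₁.
cos²φ₂ / cos²φ₁ = 9.47  ⇒  cos φ₁ = cos 33.9° / √9.47 = 0.8300/3.077 = 0.2697.
φ₁ = arccos(0.2697) ≈ 74.4°.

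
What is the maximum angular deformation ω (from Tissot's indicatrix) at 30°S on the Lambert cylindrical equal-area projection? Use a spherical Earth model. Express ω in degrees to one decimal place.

The Lambert cylindrical equal-area projection is the cylindrical equal-area projection with its standard parallel at the equator (φ₀ = 0). A cylindrical equal-area projection with standard parallel φ₀ has meridian scale h = cos φ / cos φ₀ and parallel scale k = cos φ₀ / cos φ (so areas are preserved, h·k = 1).
At 30°: h = 0.8660, k = 1.155; principal scales a = 1.155, b = 0.8660.
sin(ω/2) = (a − b)/(a + b) = 0.2887/2.021 = 0.1429, so ω = 2 arcsin(0.1429) ≈ 16.4°.

16.4°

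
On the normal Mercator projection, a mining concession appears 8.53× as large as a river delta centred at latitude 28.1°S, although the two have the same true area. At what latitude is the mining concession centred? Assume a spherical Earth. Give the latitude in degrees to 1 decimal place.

On Mercator, (apparent₁)/(apparent₂) = sec²φ₁ / sec²φ₂ when true areas are equal.
cos²φ₂ / cos²φ₁ = 8.53  ⇒  cos φ₁ = cos 28.1° / √8.53 = 0.8821/2.921 = 0.3020.
φ₁ = arccos(0.3020) ≈ 72.4°.

72.4°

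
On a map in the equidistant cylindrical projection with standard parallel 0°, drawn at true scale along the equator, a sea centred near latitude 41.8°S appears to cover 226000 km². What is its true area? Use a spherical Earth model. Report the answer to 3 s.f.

168000 km²

For the equirectangular projection with φ₀ = 0 (plate carrée), h = 1 along meridians and k = sec φ along parallels.
Areal scale = h·k = 1 × sec φ; at 41.8°, h = 1.000, k = 1.341, so h·k = 1.341.
True area = apparent / (areal scale) = 226000 / 1.341 ≈ 168000 km².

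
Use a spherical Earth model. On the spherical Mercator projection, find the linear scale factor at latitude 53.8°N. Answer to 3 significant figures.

1.69

The Mercator projection is conformal; its linear scale factor is the same in every direction and equals sec φ = 1/cos φ.
k = 1/cos 53.8° = 1/0.5906 = 1.693.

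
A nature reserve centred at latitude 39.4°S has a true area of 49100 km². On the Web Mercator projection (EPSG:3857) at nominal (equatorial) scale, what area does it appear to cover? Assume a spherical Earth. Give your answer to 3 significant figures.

82200 km²

For Mercator, h = k = sec φ (a conformal cylindrical projection has a single point scale, 1/cos φ).
Areal scale = k² = sec²φ = 1/cos²(39.4°) = 1/0.7727² = 1.675.
Apparent area = 49100 × 1.675 ≈ 82200 km².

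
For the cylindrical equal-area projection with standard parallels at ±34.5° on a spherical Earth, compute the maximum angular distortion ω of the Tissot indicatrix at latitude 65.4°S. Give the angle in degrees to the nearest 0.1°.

72.8°

A cylindrical equal-area projection with standard parallel φ₀ has meridian scale h = cos φ / cos φ₀ and parallel scale k = cos φ₀ / cos φ (so areas are preserved, h·k = 1).
At 65.4°: h = 0.5051, k = 1.980; principal scales a = 1.980, b = 0.5051.
sin(ω/2) = (a − b)/(a + b) = 1.475/2.485 = 0.5934, so ω = 2 arcsin(0.5934) ≈ 72.8°.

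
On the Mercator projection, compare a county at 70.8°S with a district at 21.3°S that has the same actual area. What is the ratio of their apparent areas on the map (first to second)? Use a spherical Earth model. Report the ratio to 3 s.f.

On Mercator, area is exaggerated by sec²φ = 1/cos²φ.
At 70.8°: sec²(70.8°) = 1/0.3289² = 9.246.
At 21.3°: sec²(21.3°) = 1/0.9317² = 1.152.
Ratio = 9.246/1.152 = cos²(21.3°)/cos²(70.8°) ≈ 8.03.

8.03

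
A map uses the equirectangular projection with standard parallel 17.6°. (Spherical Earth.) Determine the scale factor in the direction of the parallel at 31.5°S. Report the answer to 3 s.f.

With standard parallel φ₀ = 17.6°, the equirectangular projection gives x = Rλ cos φ₀, y = Rφ, so h = 1 and k = cos 17.6° / cos φ.
k = cos 17.6° / cos 31.5° = 0.9532/0.8526 = 1.118.

1.12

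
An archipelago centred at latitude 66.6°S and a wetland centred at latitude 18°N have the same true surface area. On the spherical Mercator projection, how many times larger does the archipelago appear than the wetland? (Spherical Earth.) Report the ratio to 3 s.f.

5.73

Mercator areal scale is sec²φ.
At 66.6°: sec²(66.6°) = 1/0.3971² = 6.340.
At 18°: sec²(18°) = 1/0.9511² = 1.106.
Ratio = 6.340/1.106 = cos²(18°)/cos²(66.6°) ≈ 5.73.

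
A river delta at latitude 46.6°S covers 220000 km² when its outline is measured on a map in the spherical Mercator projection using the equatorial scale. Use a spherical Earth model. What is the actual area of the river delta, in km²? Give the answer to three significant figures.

For Mercator, h = k = sec φ (a conformal cylindrical projection has a single point scale, 1/cos φ).
Areal scale = k² = sec²φ = 1/cos²(46.6°) = 1/0.6871² = 2.118.
True area = apparent / (areal scale) = 220000 / 2.118 ≈ 104000 km².

104000 km²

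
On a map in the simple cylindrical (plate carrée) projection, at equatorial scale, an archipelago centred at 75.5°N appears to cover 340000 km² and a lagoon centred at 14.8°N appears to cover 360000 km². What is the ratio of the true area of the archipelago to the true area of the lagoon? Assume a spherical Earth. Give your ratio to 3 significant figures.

On the plate carrée, areal scale = h·k = 1 × sec φ, so true area = apparent × cos φ.
True area of archipelago: 340000 × cos(75.5°) = 340000 × 0.2504 = 85130 km².
True area of lagoon: 360000 × cos(14.8°) = 360000 × 0.9668 = 348100 km².
Ratio = 85130 / 348100 ≈ 0.245.

0.245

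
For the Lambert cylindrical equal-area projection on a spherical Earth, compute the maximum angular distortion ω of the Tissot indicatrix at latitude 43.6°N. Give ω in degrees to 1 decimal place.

The Lambert cylindrical equal-area projection is the cylindrical equal-area projection with its standard parallel at the equator (φ₀ = 0). For cylindrical equal-area with standard parallel φ₀, h = cos φ / cos φ₀ and k = cos φ₀ / cos φ, so h·k = 1.
At 43.6°: h = 0.7242, k = 1.381; principal scales a = 1.381, b = 0.7242.
sin(ω/2) = (a − b)/(a + b) = 0.6567/2.105 = 0.3120, so ω = 2 arcsin(0.3120) ≈ 36.4°.

36.4°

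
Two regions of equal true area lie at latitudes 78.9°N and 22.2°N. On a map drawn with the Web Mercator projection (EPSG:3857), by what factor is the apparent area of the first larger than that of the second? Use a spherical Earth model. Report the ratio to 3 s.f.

Mercator areal scale is sec²φ.
At 78.9°: sec²(78.9°) = 1/0.1925² = 26.98.
At 22.2°: sec²(22.2°) = 1/0.9259² = 1.167.
Ratio = 26.98/1.167 = cos²(22.2°)/cos²(78.9°) ≈ 23.1.

23.1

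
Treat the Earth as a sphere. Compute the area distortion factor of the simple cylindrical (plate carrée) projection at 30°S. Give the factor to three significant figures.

For the equirectangular projection with φ₀ = 0 (plate carrée), h = 1 along meridians and k = sec φ along parallels.
Areal scale = h·k = 1 × sec φ; at 30°, h = 1.000, k = 1.155, so h·k = 1.155.

1.15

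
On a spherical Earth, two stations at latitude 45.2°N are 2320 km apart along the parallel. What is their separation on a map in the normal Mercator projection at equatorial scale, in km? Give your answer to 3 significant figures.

3290 km

Mercator is conformal, so the point scale is isotropic: h = k = sec φ = 1/cos φ.
Along the parallel, k = sec 45.2° = 1/0.7046 = 1.419.
Map distance = 2320 × 1.419 ≈ 3290 km.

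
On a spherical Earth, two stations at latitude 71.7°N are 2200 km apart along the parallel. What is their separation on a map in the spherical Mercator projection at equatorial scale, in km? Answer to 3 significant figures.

7010 km

For Mercator, h = k = sec φ (a conformal cylindrical projection has a single point scale, 1/cos φ).
Along the parallel, k = sec 71.7° = 1/0.3140 = 3.185.
Map distance = 2200 × 3.185 ≈ 7010 km.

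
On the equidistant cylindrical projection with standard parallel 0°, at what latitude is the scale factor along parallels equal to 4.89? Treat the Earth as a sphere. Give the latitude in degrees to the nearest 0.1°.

Plate carrée: h = 1, k = sec φ along parallels.
sec φ = 4.89  ⇒  cos φ = 0.2045  ⇒  φ ≈ 78.2°.

78.2°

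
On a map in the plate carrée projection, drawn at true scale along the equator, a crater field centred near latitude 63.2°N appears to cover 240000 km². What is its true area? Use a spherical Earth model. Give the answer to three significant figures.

108000 km²

Plate carrée maps x = Rλ, y = Rφ. The meridian scale is h = 1 and the parallel scale is k = 1/cos φ = sec φ.
Areal scale = h·k = 1 × sec φ; at 63.2°, h = 1.000, k = 2.218, so h·k = 2.218.
True area = apparent / (areal scale) = 240000 / 2.218 ≈ 108000 km².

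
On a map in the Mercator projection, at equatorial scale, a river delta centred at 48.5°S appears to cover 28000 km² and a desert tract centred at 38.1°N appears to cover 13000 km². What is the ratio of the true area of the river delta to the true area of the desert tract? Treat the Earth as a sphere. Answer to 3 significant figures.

Since Mercator area scale is 1/cos²φ, the true area equals the apparent area multiplied by cos²φ.
True area of river delta: 28000 × cos²(48.5°) = 28000 × 0.4391 = 12290 km².
True area of desert tract: 13000 × cos²(38.1°) = 13000 × 0.6193 = 8050 km².
Ratio = 12290 / 8050 ≈ 1.53.

1.53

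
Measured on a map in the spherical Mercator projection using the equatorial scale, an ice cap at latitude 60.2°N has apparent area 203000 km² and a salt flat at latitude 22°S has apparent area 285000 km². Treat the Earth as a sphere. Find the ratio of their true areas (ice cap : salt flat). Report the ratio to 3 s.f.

On Mercator the areal scale is sec²φ, so true area = apparent × cos²φ.
True area of ice cap: 203000 × cos²(60.2°) = 203000 × 0.2470 = 50140 km².
True area of salt flat: 285000 × cos²(22°) = 285000 × 0.8597 = 245000 km².
Ratio = 50140 / 245000 ≈ 0.205.

0.205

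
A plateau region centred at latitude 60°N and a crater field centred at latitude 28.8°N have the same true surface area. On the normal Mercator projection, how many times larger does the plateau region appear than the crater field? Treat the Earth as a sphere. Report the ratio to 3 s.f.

On Mercator, area is exaggerated by sec²φ = 1/cos²φ.
At 60°: sec²(60°) = 1/0.5000² = 4.000.
At 28.8°: sec²(28.8°) = 1/0.8763² = 1.302.
Ratio = 4.000/1.302 = cos²(28.8°)/cos²(60°) ≈ 3.07.

3.07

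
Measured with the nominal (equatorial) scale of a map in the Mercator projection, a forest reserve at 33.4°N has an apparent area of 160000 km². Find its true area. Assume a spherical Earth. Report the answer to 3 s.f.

112000 km²

For Mercator, h = k = sec φ (a conformal cylindrical projection has a single point scale, 1/cos φ).
Areal scale = k² = sec²φ = 1/cos²(33.4°) = 1/0.8348² = 1.435.
True area = apparent / (areal scale) = 160000 / 1.435 ≈ 112000 km².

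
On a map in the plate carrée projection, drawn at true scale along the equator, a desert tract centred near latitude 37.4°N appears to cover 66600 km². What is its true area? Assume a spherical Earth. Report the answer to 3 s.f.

52900 km²

For the equirectangular projection with φ₀ = 0 (plate carrée), h = 1 along meridians and k = sec φ along parallels.
Areal scale = h·k = 1 × sec φ; at 37.4°, h = 1.000, k = 1.259, so h·k = 1.259.
True area = apparent / (areal scale) = 66600 / 1.259 ≈ 52900 km².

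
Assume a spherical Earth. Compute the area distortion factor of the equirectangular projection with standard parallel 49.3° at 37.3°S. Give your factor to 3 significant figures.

With standard parallel φ₀ = 49.3°, the equirectangular projection gives x = Rλ cos φ₀, y = Rφ, so h = 1 and k = cos 49.3° / cos φ.
Areal scale = h·k = 1 × cos φ₀ / cos φ; at 37.3°, h = 1.000, k = 0.8198, so h·k = 0.8198.

0.820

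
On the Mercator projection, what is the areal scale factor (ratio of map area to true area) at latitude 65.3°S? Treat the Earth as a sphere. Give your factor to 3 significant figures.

5.73

Mercator is conformal, so the point scale is isotropic: h = k = sec φ = 1/cos φ.
Areal scale = k² = sec²φ = 1/cos²(65.3°) = 1/0.4179² = 5.727.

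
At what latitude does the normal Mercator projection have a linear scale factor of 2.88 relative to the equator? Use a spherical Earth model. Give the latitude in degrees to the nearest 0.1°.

Mercator scale is k = sec φ = 1/cos φ.
1/cos φ = 2.88  ⇒  cos φ = 0.3472  ⇒  φ = arccos(0.3472) ≈ 69.7°.

69.7°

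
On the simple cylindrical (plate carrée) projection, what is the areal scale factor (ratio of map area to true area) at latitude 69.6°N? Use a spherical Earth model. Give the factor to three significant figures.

2.87

For the equirectangular projection with φ₀ = 0 (plate carrée), h = 1 along meridians and k = sec φ along parallels.
Areal scale = h·k = 1 × sec φ; at 69.6°, h = 1.000, k = 2.869, so h·k = 2.869.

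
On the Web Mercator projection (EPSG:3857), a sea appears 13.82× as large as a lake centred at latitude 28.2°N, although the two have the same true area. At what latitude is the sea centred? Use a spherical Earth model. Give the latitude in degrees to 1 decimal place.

Mercator areal scale is sec²φ, so apparent-area ratio = sec²φ₁ / sec²φ₂ = cos²φ₂ / cos²φ₁.
cos²φ₂ / cos²φ₁ = 13.82  ⇒  cos φ₁ = cos 28.2° / √13.82 = 0.8813/3.718 = 0.2371.
φ₁ = arccos(0.2371) ≈ 76.3°.

76.3°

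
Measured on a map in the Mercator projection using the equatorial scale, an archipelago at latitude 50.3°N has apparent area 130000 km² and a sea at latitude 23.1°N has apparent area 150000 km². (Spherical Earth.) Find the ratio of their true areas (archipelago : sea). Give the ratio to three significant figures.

0.418

Since Mercator area scale is 1/cos²φ, the true area equals the apparent area multiplied by cos²φ.
True area of archipelago: 130000 × cos²(50.3°) = 130000 × 0.4080 = 53040 km².
True area of sea: 150000 × cos²(23.1°) = 150000 × 0.8461 = 126900 km².
Ratio = 53040 / 126900 ≈ 0.418.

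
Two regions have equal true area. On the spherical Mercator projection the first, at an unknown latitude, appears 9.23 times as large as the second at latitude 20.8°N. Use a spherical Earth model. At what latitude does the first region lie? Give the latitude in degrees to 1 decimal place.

72.1°

On Mercator, (apparent₁)/(apparent₂) = sec²φ₁ / sec²φ₂ when true areas are equal.
cos²φ₂ / cos²φ₁ = 9.23  ⇒  cos φ₁ = cos 20.8° / √9.23 = 0.9348/3.038 = 0.3077.
φ₁ = arccos(0.3077) ≈ 72.1°.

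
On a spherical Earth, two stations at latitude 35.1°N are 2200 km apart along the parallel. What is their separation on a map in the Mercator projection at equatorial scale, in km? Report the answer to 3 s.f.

The Mercator projection is conformal; its linear scale factor is the same in every direction and equals sec φ = 1/cos φ.
Along the parallel, k = sec 35.1° = 1/0.8181 = 1.222.
Map distance = 2200 × 1.222 ≈ 2690 km.

2690 km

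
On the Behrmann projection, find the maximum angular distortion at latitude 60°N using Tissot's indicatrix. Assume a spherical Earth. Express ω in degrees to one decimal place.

The Behrmann projection is cylindrical equal-area with φ₀ = 30°. For cylindrical equal-area with standard parallel φ₀, h = cos φ / cos φ₀ and k = cos φ₀ / cos φ, so h·k = 1.
At 60°: h = 0.5774, k = 1.732; principal scales a = 1.732, b = 0.5774.
sin(ω/2) = (a − b)/(a + b) = 1.155/2.309 = 0.5000, so ω = 2 arcsin(0.5000) ≈ 60.0°.

60.0°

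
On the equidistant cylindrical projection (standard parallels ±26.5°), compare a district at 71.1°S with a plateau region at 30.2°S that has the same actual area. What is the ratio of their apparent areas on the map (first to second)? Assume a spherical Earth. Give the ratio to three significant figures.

With standard parallel φ₀ = 26.5°, the equirectangular projection gives x = Rλ cos φ₀, y = Rφ, so h = 1 and k = cos 26.5° / cos φ.
Areal scale at 71.1°: h·k = 1.000 × 2.763 = 2.763.
Areal scale at 30.2°: h·k = 1.000 × 1.035 = 1.035.
Ratio = 2.763/1.035 ≈ 2.67.

2.67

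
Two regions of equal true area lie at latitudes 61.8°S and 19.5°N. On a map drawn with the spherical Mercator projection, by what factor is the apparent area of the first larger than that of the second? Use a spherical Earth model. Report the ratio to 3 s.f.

Mercator is conformal with k = sec φ, so areal scale = k² = sec²φ.
At 61.8°: sec²(61.8°) = 1/0.4726² = 4.478.
At 19.5°: sec²(19.5°) = 1/0.9426² = 1.125.
Ratio = 4.478/1.125 = cos²(19.5°)/cos²(61.8°) ≈ 3.98.

3.98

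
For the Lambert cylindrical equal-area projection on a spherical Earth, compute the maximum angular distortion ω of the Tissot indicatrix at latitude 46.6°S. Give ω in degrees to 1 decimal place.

The Lambert cylindrical equal-area projection is the cylindrical equal-area projection with its standard parallel at the equator (φ₀ = 0). A cylindrical equal-area projection with standard parallel φ₀ has meridian scale h = cos φ / cos φ₀ and parallel scale k = cos φ₀ / cos φ (so areas are preserved, h·k = 1).
At 46.6°: h = 0.6871, k = 1.455; principal scales a = 1.455, b = 0.6871.
sin(ω/2) = (a − b)/(a + b) = 0.7683/2.143 = 0.3586, so ω = 2 arcsin(0.3586) ≈ 42.0°.

42.0°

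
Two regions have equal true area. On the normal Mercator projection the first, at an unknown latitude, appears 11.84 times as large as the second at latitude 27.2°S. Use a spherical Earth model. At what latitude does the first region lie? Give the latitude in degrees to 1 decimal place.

75.0°

For equal true areas on Mercator, apparent areas scale as sec²φ, so the ratio is cos²φ₂ / cos²φ₁.
cos²φ₂ / cos²φ₁ = 11.84  ⇒  cos φ₁ = cos 27.2° / √11.84 = 0.8894/3.441 = 0.2585.
φ₁ = arccos(0.2585) ≈ 75.0°.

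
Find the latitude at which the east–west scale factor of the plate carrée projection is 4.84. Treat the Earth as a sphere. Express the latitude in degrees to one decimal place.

78.1°

Plate carrée: h = 1, k = sec φ along parallels.
sec φ = 4.84  ⇒  cos φ = 0.2066  ⇒  φ ≈ 78.1°.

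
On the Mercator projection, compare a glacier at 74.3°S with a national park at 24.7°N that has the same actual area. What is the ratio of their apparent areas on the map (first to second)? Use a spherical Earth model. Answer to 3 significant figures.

Mercator is conformal with k = sec φ, so areal scale = k² = sec²φ.
At 74.3°: sec²(74.3°) = 1/0.2706² = 13.66.
At 24.7°: sec²(24.7°) = 1/0.9085² = 1.212.
Ratio = 13.66/1.212 = cos²(24.7°)/cos²(74.3°) ≈ 11.3.

11.3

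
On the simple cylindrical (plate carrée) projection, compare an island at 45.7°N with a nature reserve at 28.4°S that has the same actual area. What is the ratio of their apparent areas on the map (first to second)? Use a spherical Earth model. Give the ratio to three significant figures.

In the plate carrée (x = Rλ, y = Rφ), meridians are true-scale (h = 1) and parallels are stretched by k = sec φ.
Areal scale at 45.7°: h·k = 1.000 × 1.432 = 1.432.
Areal scale at 28.4°: h·k = 1.000 × 1.137 = 1.137.
Ratio = 1.432/1.137 ≈ 1.26.

1.26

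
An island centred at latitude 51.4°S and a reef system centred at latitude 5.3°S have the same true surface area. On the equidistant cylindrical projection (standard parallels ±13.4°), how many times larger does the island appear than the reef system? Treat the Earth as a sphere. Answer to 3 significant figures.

1.60

In the equirectangular projection with standard parallel φ₀ = 13.4° (x = Rλ cos φ₀, y = Rφ), meridians are true-scale (h = 1) and the parallel scale is k = cos φ₀ / cos φ.
Areal scale at 51.4°: h·k = 1.000 × 1.559 = 1.559.
Areal scale at 5.3°: h·k = 1.000 × 0.9770 = 0.9770.
Ratio = 1.559/0.9770 ≈ 1.60.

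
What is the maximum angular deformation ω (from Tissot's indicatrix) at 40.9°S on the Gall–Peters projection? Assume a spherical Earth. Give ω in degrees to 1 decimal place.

7.6°

Gall–Peters is a cylindrical equal-area projection with standard parallels at ±45°. For cylindrical equal-area with standard parallel φ₀, h = cos φ / cos φ₀ and k = cos φ₀ / cos φ, so h·k = 1.
At 40.9°: h = 1.069, k = 0.9355; principal scales a = 1.069, b = 0.9355.
sin(ω/2) = (a − b)/(a + b) = 0.1334/2.004 = 0.06657, so ω = 2 arcsin(0.06657) ≈ 7.6°.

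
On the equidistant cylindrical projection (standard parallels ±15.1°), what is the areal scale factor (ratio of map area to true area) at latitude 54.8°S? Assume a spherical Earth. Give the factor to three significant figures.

The equidistant cylindrical projection with φ₀ = 15.1° has h = 1 (meridians true) and k = cos φ₀ / cos φ along parallels.
Areal scale = h·k = 1 × cos φ₀ / cos φ; at 54.8°, h = 1.000, k = 1.675, so h·k = 1.675.

1.67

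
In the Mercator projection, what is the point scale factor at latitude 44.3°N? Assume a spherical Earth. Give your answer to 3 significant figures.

The Mercator projection is conformal; its linear scale factor is the same in every direction and equals sec φ = 1/cos φ.
k = 1/cos 44.3° = 1/0.7157 = 1.397.

1.40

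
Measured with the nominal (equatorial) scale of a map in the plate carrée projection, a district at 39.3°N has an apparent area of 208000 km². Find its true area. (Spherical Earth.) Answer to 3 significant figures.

161000 km²

In the plate carrée (x = Rλ, y = Rφ), meridians are true-scale (h = 1) and parallels are stretched by k = sec φ.
Areal scale = h·k = 1 × sec φ; at 39.3°, h = 1.000, k = 1.292, so h·k = 1.292.
True area = apparent / (areal scale) = 208000 / 1.292 ≈ 161000 km².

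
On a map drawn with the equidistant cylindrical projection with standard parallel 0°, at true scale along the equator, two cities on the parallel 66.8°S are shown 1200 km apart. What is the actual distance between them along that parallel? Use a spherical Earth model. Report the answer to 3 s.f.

473 km

Plate carrée maps x = Rλ, y = Rφ. The meridian scale is h = 1 and the parallel scale is k = 1/cos φ = sec φ.
Along the parallel at 66.8°, map distances are exaggerated by k = sec 66.8° = 2.538.
True distance = 1200 / 2.538 = 1200 × cos 66.8° ≈ 473 km.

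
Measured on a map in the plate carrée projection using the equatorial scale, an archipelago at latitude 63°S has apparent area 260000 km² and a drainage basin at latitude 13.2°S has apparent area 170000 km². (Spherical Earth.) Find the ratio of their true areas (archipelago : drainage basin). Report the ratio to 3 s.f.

Plate carrée has h = 1 and k = sec φ, giving areal scale sec φ; true area = (apparent area) · cos φ.
True area of archipelago: 260000 × cos(63°) = 260000 × 0.4540 = 118000 km².
True area of drainage basin: 170000 × cos(13.2°) = 170000 × 0.9736 = 165500 km².
Ratio = 118000 / 165500 ≈ 0.713.

0.713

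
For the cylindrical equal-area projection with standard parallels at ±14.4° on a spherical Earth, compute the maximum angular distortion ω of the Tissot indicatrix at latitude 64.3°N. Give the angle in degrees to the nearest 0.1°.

83.5°

A cylindrical equal-area projection with standard parallel φ₀ has meridian scale h = cos φ / cos φ₀ and parallel scale k = cos φ₀ / cos φ (so areas are preserved, h·k = 1).
At 64.3°: h = 0.4477, k = 2.234; principal scales a = 2.234, b = 0.4477.
sin(ω/2) = (a − b)/(a + b) = 1.786/2.681 = 0.6660, so ω = 2 arcsin(0.6660) ≈ 83.5°.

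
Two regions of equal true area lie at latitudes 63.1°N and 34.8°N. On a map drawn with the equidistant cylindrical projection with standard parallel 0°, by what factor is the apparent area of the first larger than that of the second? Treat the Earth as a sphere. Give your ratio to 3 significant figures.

1.81

For the equirectangular projection with φ₀ = 0 (plate carrée), h = 1 along meridians and k = sec φ along parallels.
Areal scale at 63.1°: h·k = 1.000 × 2.210 = 2.210.
Areal scale at 34.8°: h·k = 1.000 × 1.218 = 1.218.
Ratio = 2.210/1.218 ≈ 1.81.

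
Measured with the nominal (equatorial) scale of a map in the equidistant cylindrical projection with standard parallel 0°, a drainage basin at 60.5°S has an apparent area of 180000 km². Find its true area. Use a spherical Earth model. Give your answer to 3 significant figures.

88600 km²

Plate carrée maps x = Rλ, y = Rφ. The meridian scale is h = 1 and the parallel scale is k = 1/cos φ = sec φ.
Areal scale = h·k = 1 × sec φ; at 60.5°, h = 1.000, k = 2.031, so h·k = 2.031.
True area = apparent / (areal scale) = 180000 / 2.031 ≈ 88600 km².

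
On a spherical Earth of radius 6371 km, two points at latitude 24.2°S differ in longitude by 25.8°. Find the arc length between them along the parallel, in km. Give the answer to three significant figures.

2620 km

Arc length along a parallel = R cos φ · Δλ (with Δλ in radians).
= 6371 × cos 24.2° × (25.8° × π/180) = 6371 × 0.9121 × 0.4503 ≈ 2620 km.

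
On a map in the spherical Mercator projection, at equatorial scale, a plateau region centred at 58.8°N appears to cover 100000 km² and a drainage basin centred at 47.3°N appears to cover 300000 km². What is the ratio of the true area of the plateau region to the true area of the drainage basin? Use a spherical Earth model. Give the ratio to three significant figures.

0.195

Since Mercator area scale is 1/cos²φ, the true area equals the apparent area multiplied by cos²φ.
True area of plateau region: 100000 × cos²(58.8°) = 100000 × 0.2684 = 26840 km².
True area of drainage basin: 300000 × cos²(47.3°) = 300000 × 0.4599 = 138000 km².
Ratio = 26840 / 138000 ≈ 0.195.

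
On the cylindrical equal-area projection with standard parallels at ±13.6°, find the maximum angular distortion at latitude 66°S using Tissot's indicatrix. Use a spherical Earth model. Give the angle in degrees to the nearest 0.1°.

Cylindrical equal-area (φ₀ = 13.6°): h = cos φ / cos 13.6° along meridians, k = cos 13.6° / cos φ along parallels; h·k = 1.
At 66°: h = 0.4185, k = 2.390; principal scales a = 2.390, b = 0.4185.
sin(ω/2) = (a − b)/(a + b) = 1.971/2.808 = 0.7020, so ω = 2 arcsin(0.7020) ≈ 89.2°.

89.2°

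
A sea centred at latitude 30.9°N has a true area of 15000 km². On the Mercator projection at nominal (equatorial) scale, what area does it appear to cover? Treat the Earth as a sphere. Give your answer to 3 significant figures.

20400 km²

For Mercator, h = k = sec φ (a conformal cylindrical projection has a single point scale, 1/cos φ).
Areal scale = k² = sec²φ = 1/cos²(30.9°) = 1/0.8581² = 1.358.
Apparent area = 15000 × 1.358 ≈ 20400 km².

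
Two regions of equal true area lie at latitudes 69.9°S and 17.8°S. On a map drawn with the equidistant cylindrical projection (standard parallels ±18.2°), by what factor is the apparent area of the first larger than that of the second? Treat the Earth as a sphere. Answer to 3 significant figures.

In the equirectangular projection with standard parallel φ₀ = 18.2° (x = Rλ cos φ₀, y = Rφ), meridians are true-scale (h = 1) and the parallel scale is k = cos φ₀ / cos φ.
Areal scale at 69.9°: h·k = 1.000 × 2.764 = 2.764.
Areal scale at 17.8°: h·k = 1.000 × 0.9977 = 0.9977.
Ratio = 2.764/0.9977 ≈ 2.77.

2.77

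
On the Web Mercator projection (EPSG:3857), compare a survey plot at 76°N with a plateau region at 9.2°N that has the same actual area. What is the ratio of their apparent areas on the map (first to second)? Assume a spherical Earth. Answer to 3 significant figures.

16.6

On Mercator, area is exaggerated by sec²φ = 1/cos²φ.
At 76°: sec²(76°) = 1/0.2419² = 17.09.
At 9.2°: sec²(9.2°) = 1/0.9871² = 1.026.
Ratio = 17.09/1.026 = cos²(9.2°)/cos²(76°) ≈ 16.6.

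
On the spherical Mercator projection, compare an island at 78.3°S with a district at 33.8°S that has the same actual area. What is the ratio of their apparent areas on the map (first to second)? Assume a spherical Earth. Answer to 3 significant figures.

16.8

Mercator is conformal with k = sec φ, so areal scale = k² = sec²φ.
At 78.3°: sec²(78.3°) = 1/0.2028² = 24.32.
At 33.8°: sec²(33.8°) = 1/0.8310² = 1.448.
Ratio = 24.32/1.448 = cos²(33.8°)/cos²(78.3°) ≈ 16.8.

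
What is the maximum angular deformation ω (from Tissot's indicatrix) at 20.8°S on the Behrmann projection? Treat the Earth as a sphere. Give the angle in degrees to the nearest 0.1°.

8.8°

Behrmann is a cylindrical equal-area projection with standard parallels at ±30°. Cylindrical equal-area (φ₀ = 30°): h = cos φ / cos 30° along meridians, k = cos 30° / cos φ along parallels; h·k = 1.
At 20.8°: h = 1.079, k = 0.9264; principal scales a = 1.079, b = 0.9264.
sin(ω/2) = (a − b)/(a + b) = 0.1530/2.006 = 0.07630, so ω = 2 arcsin(0.07630) ≈ 8.8°.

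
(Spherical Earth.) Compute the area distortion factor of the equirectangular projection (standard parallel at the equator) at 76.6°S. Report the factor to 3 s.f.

Plate carrée maps x = Rλ, y = Rφ. The meridian scale is h = 1 and the parallel scale is k = 1/cos φ = sec φ.
Areal scale = h·k = 1 × sec φ; at 76.6°, h = 1.000, k = 4.315, so h·k = 4.315.

4.32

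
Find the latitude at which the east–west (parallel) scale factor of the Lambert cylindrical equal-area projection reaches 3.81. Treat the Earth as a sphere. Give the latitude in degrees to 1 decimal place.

The Lambert cylindrical equal-area projection is the cylindrical equal-area projection with its standard parallel at the equator (φ₀ = 0). A cylindrical equal-area projection with standard parallel φ₀ has meridian scale h = cos φ / cos φ₀ and parallel scale k = cos φ₀ / cos φ (so areas are preserved, h·k = 1).
k = cos φ₀ / cos φ = 3.81  ⇒  cos φ = cos 0° / 3.81 = 0.2625.
φ = arccos(0.2625) ≈ 74.8°.

74.8°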